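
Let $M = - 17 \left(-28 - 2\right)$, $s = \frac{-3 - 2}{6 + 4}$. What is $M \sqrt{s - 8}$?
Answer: $255 i \sqrt{34} \approx 1486.9 i$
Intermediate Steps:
$s = - \frac{1}{2}$ ($s = - \frac{5}{10} = \left(-5\right) \frac{1}{10} = - \frac{1}{2} \approx -0.5$)
$M = 510$ ($M = \left(-17\right) \left(-30\right) = 510$)
$M \sqrt{s - 8} = 510 \sqrt{- \frac{1}{2} - 8} = 510 \sqrt{- \frac{17}{2}} = 510 \frac{i \sqrt{34}}{2} = 255 i \sqrt{34}$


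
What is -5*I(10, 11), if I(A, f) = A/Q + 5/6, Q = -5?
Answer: 35/6 ≈ 5.8333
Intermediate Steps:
I(A, f) = ⅚ - A/5 (I(A, f) = A/(-5) + 5/6 = A*(-⅕) + 5*(⅙) = -A/5 + ⅚ = ⅚ - A/5)
-5*I(10, 11) = -5*(⅚ - ⅕*10) = -5*(⅚ - 2) = -5*(-7/6) = 35/6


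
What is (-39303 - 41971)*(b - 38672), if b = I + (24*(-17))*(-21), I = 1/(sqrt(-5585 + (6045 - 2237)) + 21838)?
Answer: 1166818162947660804/476900021 + 81274*I*sqrt(1777)/476900021 ≈ 2.4467e+9 + 0.007184*I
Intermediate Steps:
I = 1/(21838 + I*sqrt(1777)) (I = 1/(sqrt(-5585 + 3808) + 21838) = 1/(sqrt(-1777) + 21838) = 1/(I*sqrt(1777) + 21838) = 1/(21838 + I*sqrt(1777)) ≈ 4.5792e-5 - 8.839e-8*I)
b = 4086079401766/476900021 - I*sqrt(1777)/476900021 (b = (21838/476900021 - I*sqrt(1777)/476900021) + (24*(-17))*(-21) = (21838/476900021 - I*sqrt(1777)/476900021) - 408*(-21) = (21838/476900021 - I*sqrt(1777)/476900021) + 8568 = 4086079401766/476900021 - I*sqrt(1777)/476900021 ≈ 8568.0 - 8.8393e-8*I)
(-39303 - 41971)*(b - 38672) = (-39303 - 41971)*((4086079401766/476900021 - I*sqrt(1777)/476900021) - 38672) = -81274*(-14356598210346/476900021 - I*sqrt(1777)/476900021) = 1166818162947660804/476900021 + 81274*I*sqrt(1777)/476900021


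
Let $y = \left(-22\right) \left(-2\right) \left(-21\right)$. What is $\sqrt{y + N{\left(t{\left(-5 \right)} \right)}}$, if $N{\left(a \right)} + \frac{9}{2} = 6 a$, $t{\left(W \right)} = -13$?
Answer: $\frac{i \sqrt{4026}}{2} \approx 31.725 i$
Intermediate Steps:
$N{\left(a \right)} = - \frac{9}{2} + 6 a$
$y = -924$ ($y = 44 \left(-21\right) = -924$)
$\sqrt{y + N{\left(t{\left(-5 \right)} \right)}} = \sqrt{-924 + \left(- \frac{9}{2} + 6 \left(-13\right)\right)} = \sqrt{-924 - \frac{165}{2}} = \sqrt{- \frac{2013}{2}} = \frac{i \sqrt{4026}}{2}$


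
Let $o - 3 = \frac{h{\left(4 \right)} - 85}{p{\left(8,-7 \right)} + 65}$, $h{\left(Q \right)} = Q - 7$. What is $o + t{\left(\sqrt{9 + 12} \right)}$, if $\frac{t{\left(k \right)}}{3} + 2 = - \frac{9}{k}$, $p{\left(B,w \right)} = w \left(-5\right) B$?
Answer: $- \frac{1123}{345} - \frac{9 \sqrt{21}}{7} \approx -9.147$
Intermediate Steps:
$h{\left(Q \right)} = -7 + Q$ ($h{\left(Q \right)} = Q - 7 = -7 + Q$)
$p{\left(B,w \right)} = - 5 B w$ ($p{\left(B,w \right)} = - 5 w B = - 5 B w$)
$t{\left(k \right)} = -6 - \frac{27}{k}$ ($t{\left(k \right)} = -6 + 3 \left(- \frac{9}{k}\right) = -6 - \frac{27}{k}$)
$o = \frac{947}{345}$ ($o = 3 + \frac{\left(-7 + 4\right) - 85}{\left(-5\right) 8 \left(-7\right) + 65} = 3 + \frac{-3 - 85}{280 + 65} = 3 - \frac{88}{345} = \frac{947}{345} \approx 2.7449$)
$o + t{\left(\sqrt{9 + 12} \right)} = \frac{947}{345} - \left(6 + \frac{27}{\sqrt{9 + 12}}\right) = \frac{947}{345} - \left(6 + \frac{27}{\sqrt{21}}\right) = \frac{947}{345} - \left(6 + 27 \frac{\sqrt{21}}{21}\right) = \frac{947}{345} - \left(6 + \frac{9 \sqrt{21}}{7}\right) = - \frac{1123}{345} - \frac{9 \sqrt{21}}{7}$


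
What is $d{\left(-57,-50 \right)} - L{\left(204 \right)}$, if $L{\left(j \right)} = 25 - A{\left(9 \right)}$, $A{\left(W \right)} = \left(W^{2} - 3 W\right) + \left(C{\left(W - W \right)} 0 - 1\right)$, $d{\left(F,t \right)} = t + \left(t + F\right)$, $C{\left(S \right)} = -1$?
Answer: $-129$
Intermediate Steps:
$d{\left(F,t \right)} = F + 2 t$ ($d{\left(F,t \right)} = t + \left(F + t\right) = F + 2 t$)
$A{\left(W \right)} = -1 + W^{2} - 3 W$ ($A{\left(W \right)} = \left(W^{2} - 3 W\right) - 1 = -1 + W^{2} - 3 W$)
$L{\left(j \right)} = -28$ ($L{\left(j \right)} = 25 - \left(-1 + 9^{2} - 27\right) = 25 - \left(-1 + 81 - 27\right) = 25 - 53 = -28$)
$d{\left(-57,-50 \right)} - L{\left(204 \right)} = \left(-57 + 2 \left(-50\right)\right) - -28 = \left(-57 - 100\right) + 28 = -157 + 28 = -129$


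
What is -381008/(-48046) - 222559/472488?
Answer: 84664319095/11350579224 ≈ 7.4590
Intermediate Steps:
-381008/(-48046) - 222559/472488 = -381008*(-1/48046) - 222559*1/472488 = 190504/24023 - 222559/472488 = 84664319095/11350579224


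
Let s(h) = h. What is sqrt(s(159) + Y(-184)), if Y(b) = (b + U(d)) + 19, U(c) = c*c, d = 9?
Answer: 5*sqrt(3) ≈ 8.6602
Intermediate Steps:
U(c) = c**2
Y(b) = 100 + b (Y(b) = (b + 9**2) + 19 = (b + 81) + 19 = (81 + b) + 19 = 100 + b)
sqrt(s(159) + Y(-184)) = sqrt(159 + (100 - 184)) = sqrt(159 - 84) = sqrt(75) = 5*sqrt(3)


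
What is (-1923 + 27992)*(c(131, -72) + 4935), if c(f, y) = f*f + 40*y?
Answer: 500941904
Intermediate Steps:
c(f, y) = f² + 40*y
(-1923 + 27992)*(c(131, -72) + 4935) = (-1923 + 27992)*((131² + 40*(-72)) + 4935) = 26069*((17161 - 2880) + 4935) = 26069*(14281 + 4935) = 26069*19216 = 500941904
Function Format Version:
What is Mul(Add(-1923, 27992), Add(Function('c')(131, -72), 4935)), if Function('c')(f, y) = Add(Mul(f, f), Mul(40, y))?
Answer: 500941904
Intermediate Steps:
Function('c')(f, y) = Add(Pow(f, 2), Mul(40, y))
Mul(Add(-1923, 27992), Add(Function('c')(131, -72), 4935)) = Mul(Add(-1923, 27992), Add(Add(Pow(131, 2), Mul(40, -72)), 4935)) = Mul(26069, Add(Add(17161, -2880), 4935)) = Mul(26069, Add(14281, 4935)) = Mul(26069, 19216) = 500941904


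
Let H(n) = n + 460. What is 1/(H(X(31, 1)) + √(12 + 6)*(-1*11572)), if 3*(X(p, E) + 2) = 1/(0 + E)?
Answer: -375/1971974653 - 28404*√2/1971974653 ≈ -2.0560e-5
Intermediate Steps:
X(p, E) = -2 + 1/(3*E) (X(p, E) = -2 + 1/(3*(0 + E)) = -2 + 1/(3*E))
H(n) = 460 + n
1/(H(X(31, 1)) + √(12 + 6)*(-1*11572)) = 1/((460 + (-2 + (⅓)/1)) + √(12 + 6)*(-1*11572)) = 1/((460 + (-2 + (⅓)*1)) + √18*(-11572)) = 1/((460 + (-2 + ⅓)) + (3*√2)*(-11572)) = 1/((460 - 5/3) - 34716*√2) = 1/(1375/3 - 34716*√2)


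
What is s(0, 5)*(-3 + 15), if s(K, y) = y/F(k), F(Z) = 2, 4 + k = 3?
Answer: 30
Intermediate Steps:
k = -1 (k = -4 + 3 = -1)
s(K, y) = y/2
s(0, 5)*(-3 + 15) = ((½)*5)*(-3 + 15) = (5/2)*12 = 30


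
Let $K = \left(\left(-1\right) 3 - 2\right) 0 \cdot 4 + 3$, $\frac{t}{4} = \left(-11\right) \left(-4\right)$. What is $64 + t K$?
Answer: $592$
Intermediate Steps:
$t = 176$ ($t = 4 \left(\left(-11\right) \left(-4\right)\right) = 4 \cdot 44 = 176$)
$K = 3$ ($K = \left(-3 - 2\right) 0 \cdot 4 + 3 = \left(-5\right) 0 \cdot 4 + 3 = 0 \cdot 4 + 3 = 0 + 3 = 3$)
$64 + t K = 64 + 176 \cdot 3 = 64 + 528 = 592$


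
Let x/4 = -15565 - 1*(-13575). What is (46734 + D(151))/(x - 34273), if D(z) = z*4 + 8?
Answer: -47346/42233 ≈ -1.1211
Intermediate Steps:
D(z) = 8 + 4*z (D(z) = 4*z + 8 = 8 + 4*z)
x = -7960 (x = 4*(-15565 - 1*(-13575)) = 4*(-15565 + 13575) = 4*(-1990) = -7960)
(46734 + D(151))/(x - 34273) = (46734 + (8 + 4*151))/(-7960 - 34273) = (46734 + (8 + 604))/(-42233) = (46734 + 612)*(-1/42233) = 47346*(-1/42233) = -47346/42233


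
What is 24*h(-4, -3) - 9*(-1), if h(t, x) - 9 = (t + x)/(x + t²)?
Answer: 2757/13 ≈ 212.08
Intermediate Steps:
h(t, x) = 9 + (t + x)/(x + t²)
24*h(-4, -3) - 9*(-1) = 24*((-4 + 9*(-4)² + 10*(-3))/(-3 + (-4)²)) - 9*(-1) = 24*((-4 + 9*16 - 30)/(-3 + 16)) + 9 = 24*((-4 + 144 - 30)/13) + 9 = 24*((1/13)*110) + 9 = 24*(110/13) + 9 = 2640/13 + 9 = 2757/13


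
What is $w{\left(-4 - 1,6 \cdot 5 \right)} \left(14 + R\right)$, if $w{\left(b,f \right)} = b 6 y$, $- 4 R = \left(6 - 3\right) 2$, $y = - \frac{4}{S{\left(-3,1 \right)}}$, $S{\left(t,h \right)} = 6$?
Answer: $250$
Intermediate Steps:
$y = - \frac{2}{3}$ ($y = - \frac{4}{6} = \left(-4\right) \frac{1}{6} = - \frac{2}{3} \approx -0.66667$)
$R = - \frac{3}{2}$ ($R = - \frac{\left(6 - 3\right) 2}{4} = - \frac{3 \cdot 2}{4} = \left(- \frac{1}{4}\right) 6 = - \frac{3}{2} \approx -1.5$)
$w{\left(b,f \right)} = - 4 b$ ($w{\left(b,f \right)} = b 6 \left(- \frac{2}{3}\right) = 6 b \left(- \frac{2}{3}\right) = - 4 b$)
$w{\left(-4 - 1,6 \cdot 5 \right)} \left(14 + R\right) = - 4 \left(-4 - 1\right) \left(14 - \frac{3}{2}\right) = \left(-4\right) \left(-5\right) \frac{25}{2} = 20 \cdot \frac{25}{2} = 250$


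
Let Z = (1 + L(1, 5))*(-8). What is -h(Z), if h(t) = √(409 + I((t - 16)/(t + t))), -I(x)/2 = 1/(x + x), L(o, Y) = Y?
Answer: -√1630/2 ≈ -20.187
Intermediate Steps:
I(x) = -1/x (I(x) = -2/(x + x) = -2*1/(2*x) = -1/x)
Z = -48 (Z = (1 + 5)*(-8) = 6*(-8) = -48)
h(t) = √(409 - 2*t/(-16 + t)) (h(t) = √(409 - 1/((t - 16)/(t + t))) = √(409 - 1/((-16 + t)/((2*t)))) = √(409 - 1/((-16 + t)*(1/(2*t)))) = √(409 - 1/((-16 + t)/(2*t))) = √(409 - 2*t/(-16 + t)))
-h(Z) = -√((-6544 + 407*(-48))/(-16 - 48)) = -√((-6544 - 19536)/(-64)) = -√(-1/64*(-26080)) = -√(815/2) = -√1630/2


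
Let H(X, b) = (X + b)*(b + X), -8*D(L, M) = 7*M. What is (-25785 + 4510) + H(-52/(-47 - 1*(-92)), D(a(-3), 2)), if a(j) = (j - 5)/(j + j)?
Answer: -689036471/32400 ≈ -21267.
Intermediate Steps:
a(j) = (-5 + j)/(2*j) (a(j) = (-5 + j)/((2*j)) = (-5 + j)*(1/(2*j)) = (-5 + j)/(2*j))
D(L, M) = -7*M/8
H(X, b) = (X + b)**2 (H(X, b) = (X + b)*(X + b) = (X + b)**2)
(-25785 + 4510) + H(-52/(-47 - 1*(-92)), D(a(-3), 2)) = (-25785 + 4510) + (-52/(-47 - 1*(-92)) - 7/8*2)**2 = -21275 + (-52/(-47 + 92) - 7/4)**2 = -21275 + (-52/45 - 7/4)**2 = -21275 + (-523/180)**2 = -21275 + 273529/32400 = -689036471/32400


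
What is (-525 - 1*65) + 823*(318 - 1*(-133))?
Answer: 370583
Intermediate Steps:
(-525 - 1*65) + 823*(318 - 1*(-133)) = (-525 - 65) + 823*(318 + 133) = -590 + 823*451 = -590 + 371173 = 370583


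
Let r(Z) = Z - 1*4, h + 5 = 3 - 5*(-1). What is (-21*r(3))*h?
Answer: 63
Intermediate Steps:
h = 3 (h = -5 + (3 - 5*(-1)) = -5 + (3 + 5) = -5 + 8 = 3)
r(Z) = -4 + Z (r(Z) = Z - 4 = -4 + Z)
(-21*r(3))*h = -21*(-4 + 3)*3 = -21*(-1)*3 = 21*3 = 63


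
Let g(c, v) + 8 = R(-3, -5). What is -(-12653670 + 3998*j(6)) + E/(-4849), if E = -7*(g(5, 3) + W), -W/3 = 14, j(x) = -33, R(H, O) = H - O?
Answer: 61997393460/4849 ≈ 1.2786e+7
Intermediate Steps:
g(c, v) = -6 (g(c, v) = -8 + (-3 - 1*(-5)) = -8 + (-3 + 5) = -8 + 2 = -6)
W = -42 (W = -3*14 = -42)
E = 336 (E = -7*(-6 - 42) = -7*(-48) = 336)
-(-12653670 + 3998*j(6)) + E/(-4849) = -3998/(1/(-3165 - 33)) + 336/(-4849) = -3998/(1/(-3198)) + 336*(-1/4849) = -3998/(-1/3198) - 336/4849 = -3998*(-3198) - 336/4849 = 12785604 - 336/4849 = 61997393460/4849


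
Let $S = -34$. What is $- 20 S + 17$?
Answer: $697$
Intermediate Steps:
$- 20 S + 17 = \left(-20\right) \left(-34\right) + 17 = 680 + 17 = 697$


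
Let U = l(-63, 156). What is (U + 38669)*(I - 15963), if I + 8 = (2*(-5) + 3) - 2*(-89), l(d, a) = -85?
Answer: -609627200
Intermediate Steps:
U = -85
I = 163 (I = -8 + ((2*(-5) + 3) - 2*(-89)) = -8 + ((-10 + 3) + 178) = -8 + (-7 + 178) = -8 + 171 = 163)
(U + 38669)*(I - 15963) = (-85 + 38669)*(163 - 15963) = 38584*(-15800) = -609627200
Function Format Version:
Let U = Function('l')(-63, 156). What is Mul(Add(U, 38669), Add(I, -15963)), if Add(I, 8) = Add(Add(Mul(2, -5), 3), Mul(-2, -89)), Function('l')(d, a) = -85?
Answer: -609627200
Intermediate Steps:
U = -85
I = 163 (I = Add(-8, Add(Add(Mul(2, -5), 3), Mul(-2, -89))) = Add(-8, Add(Add(-10, 3), 178)) = Add(-8, Add(-7, 178)) = Add(-8, 171) = 163)
Mul(Add(U, 38669), Add(I, -15963)) = Mul(Add(-85, 38669), Add(163, -15963)) = Mul(38584, -15800) = -609627200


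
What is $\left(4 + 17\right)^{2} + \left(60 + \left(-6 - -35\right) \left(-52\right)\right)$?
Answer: $-1007$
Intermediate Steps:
$\left(4 + 17\right)^{2} + \left(60 + \left(-6 - -35\right) \left(-52\right)\right) = 21^{2} + \left(60 + \left(-6 + 35\right) \left(-52\right)\right) = 441 + \left(60 + 29 \left(-52\right)\right) = 441 + \left(60 - 1508\right) = 441 - 1448 = -1007$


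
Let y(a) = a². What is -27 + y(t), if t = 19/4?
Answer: -71/16 ≈ -4.4375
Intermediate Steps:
t = 19/4 (t = 19*(¼) = 19/4 ≈ 4.7500)
-27 + y(t) = -27 + (19/4)² = -27 + 361/16 = -71/16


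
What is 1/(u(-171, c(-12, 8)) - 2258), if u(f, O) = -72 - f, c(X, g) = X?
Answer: -1/2159 ≈ -0.00046318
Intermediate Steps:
1/(u(-171, c(-12, 8)) - 2258) = 1/((-72 - 1*(-171)) - 2258) = 1/((-72 + 171) - 2258) = 1/(99 - 2258) = 1/(-2159) = -1/2159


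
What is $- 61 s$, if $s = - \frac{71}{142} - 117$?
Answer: $\frac{14335}{2} \approx 7167.5$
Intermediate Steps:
$s = - \frac{235}{2}$ ($s = \left(-71\right) \frac{1}{142} - 117 = - \frac{1}{2} - 117 = - \frac{235}{2} \approx -117.5$)
$- 61 s = \left(-61\right) \left(- \frac{235}{2}\right) = \frac{14335}{2}$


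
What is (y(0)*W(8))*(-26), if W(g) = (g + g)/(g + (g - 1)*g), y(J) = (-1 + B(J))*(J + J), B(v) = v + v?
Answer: 0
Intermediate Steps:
B(v) = 2*v
y(J) = 2*J*(-1 + 2*J) (y(J) = (-1 + 2*J)*(J + J) = (-1 + 2*J)*(2*J) = 2*J*(-1 + 2*J))
W(g) = 2*g/(g + g*(-1 + g)) (W(g) = (2*g)/(g + (-1 + g)*g) = (2*g)/(g + g*(-1 + g)) = 2*g/(g + g*(-1 + g)))
(y(0)*W(8))*(-26) = ((2*0*(-1 + 2*0))*(2/8))*(-26) = ((2*0*(-1 + 0))*(2*(⅛)))*(-26) = ((2*0*(-1))*(¼))*(-26) = (0*(¼))*(-26) = 0*(-26) = 0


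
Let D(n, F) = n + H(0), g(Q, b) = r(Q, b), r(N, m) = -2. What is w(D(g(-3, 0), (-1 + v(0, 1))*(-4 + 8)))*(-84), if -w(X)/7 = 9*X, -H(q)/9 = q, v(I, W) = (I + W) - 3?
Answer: -10584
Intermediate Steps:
v(I, W) = -3 + I + W
H(q) = -9*q
g(Q, b) = -2
D(n, F) = n (D(n, F) = n - 9*0 = n + 0 = n)
w(X) = -63*X
w(D(g(-3, 0), (-1 + v(0, 1))*(-4 + 8)))*(-84) = -63*(-2)*(-84) = 126*(-84) = -10584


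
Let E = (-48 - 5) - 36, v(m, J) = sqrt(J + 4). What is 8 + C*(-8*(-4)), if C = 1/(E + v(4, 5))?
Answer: 328/43 ≈ 7.6279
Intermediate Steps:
v(m, J) = sqrt(4 + J)
E = -89 (E = -53 - 36 = -89)
C = -1/86 (C = 1/(-89 + sqrt(4 + 5)) = 1/(-89 + sqrt(9)) = 1/(-89 + 3) = 1/(-86) = -1/86 ≈ -0.011628)
8 + C*(-8*(-4)) = 8 - (-4)*(-4)/43 = 8 - 1/86*32 = 8 - 16/43 = 328/43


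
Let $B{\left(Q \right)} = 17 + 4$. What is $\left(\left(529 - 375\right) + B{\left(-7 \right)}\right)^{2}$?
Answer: $30625$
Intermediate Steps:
$B{\left(Q \right)} = 21$
$\left(\left(529 - 375\right) + B{\left(-7 \right)}\right)^{2} = \left(\left(529 - 375\right) + 21\right)^{2} = \left(154 + 21\right)^{2} = 175^{2} = 30625$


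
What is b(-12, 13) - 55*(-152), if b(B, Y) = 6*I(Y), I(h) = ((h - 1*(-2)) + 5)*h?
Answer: 9920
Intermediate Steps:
I(h) = h*(7 + h) (I(h) = ((h + 2) + 5)*h = ((2 + h) + 5)*h = (7 + h)*h = h*(7 + h))
b(B, Y) = 6*Y*(7 + Y) (b(B, Y) = 6*(Y*(7 + Y)) = 6*Y*(7 + Y))
b(-12, 13) - 55*(-152) = 6*13*(7 + 13) - 55*(-152) = 6*13*20 + 8360 = 1560 + 8360 = 9920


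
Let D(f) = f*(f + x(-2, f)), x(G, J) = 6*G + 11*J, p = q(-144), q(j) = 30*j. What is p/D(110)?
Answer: -36/1199 ≈ -0.030025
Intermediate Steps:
p = -4320 (p = 30*(-144) = -4320)
D(f) = f*(-12 + 12*f) (D(f) = f*(f + (6*(-2) + 11*f)) = f*(f + (-12 + 11*f)) = f*(-12 + 12*f))
p/D(110) = -4320*1/(1320*(-1 + 110)) = -4320/(12*110*109) = -4320/143880 = -4320*1/143880 = -36/1199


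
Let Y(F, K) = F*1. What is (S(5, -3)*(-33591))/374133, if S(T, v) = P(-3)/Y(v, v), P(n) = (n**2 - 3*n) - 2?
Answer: 179152/374133 ≈ 0.47885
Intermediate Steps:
Y(F, K) = F
P(n) = -2 + n**2 - 3*n
S(T, v) = 16/v (S(T, v) = (-2 + (-3)**2 - 3*(-3))/v = (-2 + 9 + 9)/v = 16/v)
(S(5, -3)*(-33591))/374133 = ((16/(-3))*(-33591))/374133 = ((16*(-1/3))*(-33591))*(1/374133) = -16/3*(-33591)*(1/374133) = 179152*(1/374133) = 179152/374133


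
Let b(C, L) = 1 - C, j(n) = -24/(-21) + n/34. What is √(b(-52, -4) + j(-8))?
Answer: √763385/119 ≈ 7.3422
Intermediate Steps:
j(n) = 8/7 + n/34 (j(n) = -24*(-1/21) + n*(1/34) = 8/7 + n/34)
√(b(-52, -4) + j(-8)) = √((1 - 1*(-52)) + (8/7 + (1/34)*(-8))) = √((1 + 52) + (8/7 - 4/17)) = √(53 + 108/119) = √(6415/119) = √763385/119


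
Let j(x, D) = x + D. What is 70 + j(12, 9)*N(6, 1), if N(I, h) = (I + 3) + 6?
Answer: 385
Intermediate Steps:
j(x, D) = D + x
N(I, h) = 9 + I (N(I, h) = (3 + I) + 6 = 9 + I)
70 + j(12, 9)*N(6, 1) = 70 + (9 + 12)*(9 + 6) = 70 + 21*15 = 70 + 315 = 385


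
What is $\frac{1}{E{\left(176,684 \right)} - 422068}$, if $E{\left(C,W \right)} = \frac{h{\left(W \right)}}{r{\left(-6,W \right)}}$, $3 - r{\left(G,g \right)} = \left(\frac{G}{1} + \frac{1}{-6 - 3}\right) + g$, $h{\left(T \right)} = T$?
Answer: $- \frac{3037}{1281823594} \approx -2.3693 \cdot 10^{-6}$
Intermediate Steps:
$r{\left(G,g \right)} = \frac{28}{9} - G - g$ ($r{\left(G,g \right)} = 3 - \left(\left(\frac{G}{1} + \frac{1}{-6 - 3}\right) + g\right) = 3 - \left(\left(G 1 + \frac{1}{-9}\right) + g\right) = 3 - \left(\left(G - \frac{1}{9}\right) + g\right) = 3 - \left(\left(- \frac{1}{9} + G\right) + g\right) = 3 - \left(- \frac{1}{9} + G + g\right) = \frac{28}{9} - G - g$)
$E{\left(C,W \right)} = \frac{W}{\frac{82}{9} - W}$ ($E{\left(C,W \right)} = \frac{W}{\frac{28}{9} - -6 - W} = \frac{W}{\frac{28}{9} + 6 - W} = \frac{W}{\frac{82}{9} - W}$)
$\frac{1}{E{\left(176,684 \right)} - 422068} = \frac{1}{\left(-9\right) 684 \frac{1}{-82 + 9 \cdot 684} - 422068} = \frac{1}{\left(-9\right) 684 \frac{1}{-82 + 6156} - 422068} = \frac{1}{\left(-9\right) 684 \cdot \frac{1}{6074} - 422068} = \frac{1}{- \frac{3078}{3037} - 422068} = \frac{1}{- \frac{1281823594}{3037}} = - \frac{3037}{1281823594}$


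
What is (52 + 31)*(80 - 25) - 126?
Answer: 4439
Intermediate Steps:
(52 + 31)*(80 - 25) - 126 = 83*55 - 126 = 4565 - 126 = 4439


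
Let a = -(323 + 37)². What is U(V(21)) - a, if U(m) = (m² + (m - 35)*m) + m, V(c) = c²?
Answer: 503568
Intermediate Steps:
a = -129600 (a = -1*360² = -1*129600 = -129600)
U(m) = m + m² + m*(-35 + m) (U(m) = (m² + (-35 + m)*m) + m = (m² + m*(-35 + m)) + m = m + m² + m*(-35 + m))
U(V(21)) - a = 2*21²*(-17 + 21²) - 1*(-129600) = 2*441*(-17 + 441) + 129600 = 2*441*424 + 129600 = 373968 + 129600 = 503568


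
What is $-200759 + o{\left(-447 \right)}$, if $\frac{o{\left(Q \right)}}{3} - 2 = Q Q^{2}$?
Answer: $-268144622$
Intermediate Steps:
$o{\left(Q \right)} = 6 + 3 Q^{3}$ ($o{\left(Q \right)} = 6 + 3 Q Q^{2} = 6 + 3 Q^{3}$)
$-200759 + o{\left(-447 \right)} = -200759 + \left(6 + 3 \left(-447\right)^{3}\right) = -200759 + \left(6 + 3 \left(-89314623\right)\right) = -200759 + \left(6 - 267943869\right) = -200759 - 267943863 = -268144622$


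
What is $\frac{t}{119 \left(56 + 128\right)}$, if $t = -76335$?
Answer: $- \frac{10905}{3128} \approx -3.4863$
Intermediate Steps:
$\frac{t}{119 \left(56 + 128\right)} = - \frac{76335}{119 \left(56 + 128\right)} = - \frac{76335}{119 \cdot 184} = - \frac{76335}{21896} = \left(-76335\right) \frac{1}{21896} = - \frac{10905}{3128}$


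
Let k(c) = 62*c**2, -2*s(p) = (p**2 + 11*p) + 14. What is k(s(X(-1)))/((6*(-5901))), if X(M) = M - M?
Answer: -217/2529 ≈ -0.085805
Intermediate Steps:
X(M) = 0
s(p) = -7 - 11*p/2 - p**2/2 (s(p) = -((p**2 + 11*p) + 14)/2 = -(14 + p**2 + 11*p)/2 = -7 - 11*p/2 - p**2/2)
k(s(X(-1)))/((6*(-5901))) = (62*(-7 - 11/2*0 - 1/2*0**2)**2)/((6*(-5901))) = (62*(-7 + 0 - 1/2*0)**2)/(-35406) = (62*(-7 + 0 + 0)**2)*(-1/35406) = (62*(-7)**2)*(-1/35406) = (62*49)*(-1/35406) = 3038*(-1/35406) = -217/2529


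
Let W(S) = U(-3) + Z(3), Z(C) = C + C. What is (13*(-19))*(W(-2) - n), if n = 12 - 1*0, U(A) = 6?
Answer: 0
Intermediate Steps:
Z(C) = 2*C
n = 12 (n = 12 + 0 = 12)
W(S) = 12 (W(S) = 6 + 2*3 = 6 + 6 = 12)
(13*(-19))*(W(-2) - n) = (13*(-19))*(12 - 1*12) = -247*(12 - 12) = -247*0 = 0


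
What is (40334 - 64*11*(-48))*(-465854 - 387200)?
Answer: -63233480804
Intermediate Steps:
(40334 - 64*11*(-48))*(-465854 - 387200) = (40334 - 704*(-48))*(-853054) = (40334 + 33792)*(-853054) = 74126*(-853054) = -63233480804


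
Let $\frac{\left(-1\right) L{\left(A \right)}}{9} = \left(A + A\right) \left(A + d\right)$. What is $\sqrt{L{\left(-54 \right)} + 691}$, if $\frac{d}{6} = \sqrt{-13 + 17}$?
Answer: $i \sqrt{40133} \approx 200.33 i$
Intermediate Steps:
$d = 12$ ($d = 6 \sqrt{-13 + 17} = 6 \sqrt{4} = 6 \cdot 2 = 12$)
$L{\left(A \right)} = - 18 A \left(12 + A\right)$ ($L{\left(A \right)} = - 9 \left(A + A\right) \left(A + 12\right) = - 9 \cdot 2 A \left(12 + A\right) = - 18 A \left(12 + A\right)$)
$\sqrt{L{\left(-54 \right)} + 691} = \sqrt{\left(-18\right) \left(-54\right) \left(12 - 54\right) + 691} = \sqrt{\left(-18\right) \left(-54\right) \left(-42\right) + 691} = \sqrt{-40824 + 691} = \sqrt{-40133} = i \sqrt{40133}$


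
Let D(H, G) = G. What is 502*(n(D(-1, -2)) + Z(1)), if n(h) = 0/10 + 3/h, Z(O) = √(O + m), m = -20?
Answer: -753 + 502*I*√19 ≈ -753.0 + 2188.2*I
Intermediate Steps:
Z(O) = √(-20 + O) (Z(O) = √(O - 20) = √(-20 + O))
n(h) = 3/h (n(h) = 0*(⅒) + 3/h = 0 + 3/h = 3/h)
502*(n(D(-1, -2)) + Z(1)) = 502*(3/(-2) + √(-20 + 1)) = 502*(3*(-½) + √(-19)) = 502*(-3/2 + I*√19) = -753 + 502*I*√19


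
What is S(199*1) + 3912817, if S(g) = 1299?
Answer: 3914116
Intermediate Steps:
S(199*1) + 3912817 = 1299 + 3912817 = 3914116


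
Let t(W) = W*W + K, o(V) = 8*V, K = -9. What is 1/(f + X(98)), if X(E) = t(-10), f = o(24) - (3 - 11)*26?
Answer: 1/491 ≈ 0.0020367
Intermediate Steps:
f = 400 (f = 8*24 - (3 - 11)*26 = 192 - (-8)*26 = 192 - 1*(-208) = 192 + 208 = 400)
t(W) = -9 + W² (t(W) = W*W - 9 = W² - 9 = -9 + W²)
X(E) = 91 (X(E) = -9 + (-10)² = -9 + 100 = 91)
1/(f + X(98)) = 1/(400 + 91) = 1/491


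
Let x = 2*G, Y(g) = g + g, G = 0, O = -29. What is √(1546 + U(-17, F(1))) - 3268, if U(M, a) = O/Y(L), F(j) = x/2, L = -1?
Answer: -3268 + √6242/2 ≈ -3228.5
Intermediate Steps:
Y(g) = 2*g
x = 0 (x = 2*0 = 0)
F(j) = 0 (F(j) = 0/2 = 0*(½) = 0)
U(M, a) = 29/2 (U(M, a) = -29/(2*(-1)) = -29/(-2) = -29*(-½) = 29/2)
√(1546 + U(-17, F(1))) - 3268 = √(1546 + 29/2) - 3268 = √(3121/2) - 3268 = √6242/2 - 3268 = -3268 + √6242/2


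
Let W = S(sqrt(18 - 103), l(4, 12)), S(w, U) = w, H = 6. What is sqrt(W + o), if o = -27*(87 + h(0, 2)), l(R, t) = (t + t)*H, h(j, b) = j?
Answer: sqrt(-2349 + I*sqrt(85)) ≈ 0.09511 + 48.467*I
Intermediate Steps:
l(R, t) = 12*t (l(R, t) = (t + t)*6 = (2*t)*6 = 12*t)
W = I*sqrt(85) (W = sqrt(18 - 103) = sqrt(-85) = I*sqrt(85) ≈ 9.2195*I)
o = -2349 (o = -27*(87 + 0) = -27*87 = -2349)
sqrt(W + o) = sqrt(I*sqrt(85) - 2349) = sqrt(-2349 + I*sqrt(85))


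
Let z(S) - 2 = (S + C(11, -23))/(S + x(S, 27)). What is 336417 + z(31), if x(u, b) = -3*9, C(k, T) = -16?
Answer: 1345691/4 ≈ 3.3642e+5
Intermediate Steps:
x(u, b) = -27
z(S) = 2 + (-16 + S)/(-27 + S) (z(S) = 2 + (S - 16)/(S - 27) = 2 + (-16 + S)/(-27 + S))
336417 + z(31) = 336417 + (-70 + 3*31)/(-27 + 31) = 336417 + (-70 + 93)/4 = 336417 + (¼)*23 = 336417 + 23/4 = 1345691/4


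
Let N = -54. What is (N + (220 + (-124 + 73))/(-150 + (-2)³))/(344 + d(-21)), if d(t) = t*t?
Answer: -8701/124030 ≈ -0.070152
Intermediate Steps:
d(t) = t²
(N + (220 + (-124 + 73))/(-150 + (-2)³))/(344 + d(-21)) = (-54 + (220 + (-124 + 73))/(-150 + (-2)³))/(344 + (-21)²) = (-54 + (220 - 51)/(-150 - 8))/(344 + 441) = (-54 + 169/(-158))/785 = (-54 + 169*(-1/158))*(1/785) = (-54 - 169/158)*(1/785) = -8701/158*1/785 = -8701/124030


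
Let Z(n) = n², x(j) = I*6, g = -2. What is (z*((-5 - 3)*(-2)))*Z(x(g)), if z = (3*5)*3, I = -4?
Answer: 414720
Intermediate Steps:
x(j) = -24 (x(j) = -4*6 = -24)
z = 45 (z = 15*3 = 45)
(z*((-5 - 3)*(-2)))*Z(x(g)) = (45*((-5 - 3)*(-2)))*(-24)² = (45*(-8*(-2)))*576 = (45*16)*576 = 720*576 = 414720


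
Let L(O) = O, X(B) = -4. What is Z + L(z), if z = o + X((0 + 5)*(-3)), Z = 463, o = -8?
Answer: 451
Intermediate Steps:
z = -12 (z = -8 - 4 = -12)
Z + L(z) = 463 - 12 = 451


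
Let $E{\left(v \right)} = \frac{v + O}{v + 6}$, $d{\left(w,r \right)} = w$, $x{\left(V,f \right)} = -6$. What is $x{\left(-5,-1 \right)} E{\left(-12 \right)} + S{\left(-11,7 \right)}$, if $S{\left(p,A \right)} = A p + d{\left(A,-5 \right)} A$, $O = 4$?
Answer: $-36$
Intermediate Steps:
$E{\left(v \right)} = \frac{4 + v}{6 + v}$ ($E{\left(v \right)} = \frac{v + 4}{v + 6} = \frac{4 + v}{6 + v}$)
$S{\left(p,A \right)} = A^{2} + A p$ ($S{\left(p,A \right)} = A p + A A = A p + A^{2} = A^{2} + A p$)
$x{\left(-5,-1 \right)} E{\left(-12 \right)} + S{\left(-11,7 \right)} = - 6 \frac{4 - 12}{6 - 12} + 7 \left(7 - 11\right) = - 6 \frac{1}{-6} \left(-8\right) + 7 \left(-4\right) = - 6 \left(\left(- \frac{1}{6}\right) \left(-8\right)\right) - 28 = \left(-6\right) \frac{4}{3} - 28 = -8 - 28 = -36$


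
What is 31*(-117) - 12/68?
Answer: -61662/17 ≈ -3627.2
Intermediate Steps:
31*(-117) - 12/68 = -3627 - 12*1/68 = -3627 - 3/17 = -61662/17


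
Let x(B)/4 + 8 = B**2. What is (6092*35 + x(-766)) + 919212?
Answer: 3479424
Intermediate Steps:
x(B) = -32 + 4*B**2
(6092*35 + x(-766)) + 919212 = (6092*35 + (-32 + 4*(-766)**2)) + 919212 = (213220 + (-32 + 4*586756)) + 919212 = (213220 + (-32 + 2347024)) + 919212 = (213220 + 2346992) + 919212 = 2560212 + 919212 = 3479424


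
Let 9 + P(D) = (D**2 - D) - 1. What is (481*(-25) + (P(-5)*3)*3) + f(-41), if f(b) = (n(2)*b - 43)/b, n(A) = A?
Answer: -485520/41 ≈ -11842.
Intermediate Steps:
P(D) = -10 + D**2 - D (P(D) = -9 + ((D**2 - D) - 1) = -9 + (-1 + D**2 - D) = -10 + D**2 - D)
f(b) = (-43 + 2*b)/b (f(b) = (2*b - 43)/b = (-43 + 2*b)/b)
(481*(-25) + (P(-5)*3)*3) + f(-41) = (481*(-25) + ((-10 + (-5)**2 - 1*(-5))*3)*3) + (2 - 43/(-41)) = (-12025 + ((-10 + 25 + 5)*3)*3) + (2 - 43*(-1/41)) = (-12025 + (20*3)*3) + (2 + 43/41) = (-12025 + 60*3) + 125/41 = (-12025 + 180) + 125/41 = -11845 + 125/41 = -485520/41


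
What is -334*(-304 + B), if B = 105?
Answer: 66466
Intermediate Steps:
-334*(-304 + B) = -334*(-304 + 105) = -334*(-199) = 66466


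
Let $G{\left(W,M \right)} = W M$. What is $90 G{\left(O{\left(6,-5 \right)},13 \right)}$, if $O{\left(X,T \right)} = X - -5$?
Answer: $12870$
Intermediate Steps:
$O{\left(X,T \right)} = 5 + X$ ($O{\left(X,T \right)} = X + 5 = 5 + X$)
$G{\left(W,M \right)} = M W$
$90 G{\left(O{\left(6,-5 \right)},13 \right)} = 90 \cdot 13 \left(5 + 6\right) = 90 \cdot 13 \cdot 11 = 90 \cdot 143 = 12870$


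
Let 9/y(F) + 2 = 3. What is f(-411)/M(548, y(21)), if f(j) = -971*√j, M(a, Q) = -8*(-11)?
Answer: -971*I*√411/88 ≈ -223.7*I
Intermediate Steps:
y(F) = 9 (y(F) = 9/(-2 + 3) = 9/1 = 9*1 = 9)
M(a, Q) = 88
f(-411)/M(548, y(21)) = -971*I*√411/88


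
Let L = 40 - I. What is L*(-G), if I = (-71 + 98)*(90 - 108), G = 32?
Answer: -16832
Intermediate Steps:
I = -486 (I = 27*(-18) = -486)
L = 526 (L = 40 - 1*(-486) = 40 + 486 = 526)
L*(-G) = 526*(-1*32) = 526*(-32) = -16832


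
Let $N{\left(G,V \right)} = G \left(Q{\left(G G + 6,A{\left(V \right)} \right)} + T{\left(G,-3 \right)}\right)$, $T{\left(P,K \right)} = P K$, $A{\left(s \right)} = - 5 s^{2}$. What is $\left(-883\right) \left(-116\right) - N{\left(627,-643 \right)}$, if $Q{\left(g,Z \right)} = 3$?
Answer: $1279934$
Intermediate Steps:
$T{\left(P,K \right)} = K P$
$N{\left(G,V \right)} = G \left(3 - 3 G\right)$
$\left(-883\right) \left(-116\right) - N{\left(627,-643 \right)} = \left(-883\right) \left(-116\right) - 3 \cdot 627 \left(1 - 627\right) = 102428 - 3 \cdot 627 \left(1 - 627\right) = 102428 - 3 \cdot 627 \left(-626\right) = 102428 - -1177506 = 102428 + 1177506 = 1279934$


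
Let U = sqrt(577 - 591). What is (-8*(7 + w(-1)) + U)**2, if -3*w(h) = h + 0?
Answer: 30850/9 - 352*I*sqrt(14)/3 ≈ 3427.8 - 439.02*I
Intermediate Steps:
w(h) = -h/3 (w(h) = -(h + 0)/3 = -h/3)
U = I*sqrt(14) (U = sqrt(-14) = I*sqrt(14) ≈ 3.7417*I)
(-8*(7 + w(-1)) + U)**2 = (-8*(7 - 1/3*(-1)) + I*sqrt(14))**2 = (-8*(7 + 1/3) + I*sqrt(14))**2 = (-8*22/3 + I*sqrt(14))**2 = (-176/3 + I*sqrt(14))**2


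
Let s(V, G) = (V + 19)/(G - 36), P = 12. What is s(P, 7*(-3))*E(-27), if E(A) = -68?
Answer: 2108/57 ≈ 36.982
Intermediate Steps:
s(V, G) = (19 + V)/(-36 + G)
s(P, 7*(-3))*E(-27) = ((19 + 12)/(-36 + 7*(-3)))*(-68) = (31/(-36 - 21))*(-68) = (31/(-57))*(-68) = -1/57*31*(-68) = -31/57*(-68) = 2108/57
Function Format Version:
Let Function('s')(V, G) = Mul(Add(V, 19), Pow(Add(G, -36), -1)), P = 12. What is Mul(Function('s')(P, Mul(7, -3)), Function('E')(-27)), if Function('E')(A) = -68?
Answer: Rational(2108, 57) ≈ 36.982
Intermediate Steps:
Function('s')(V, G) = Mul(Pow(Add(-36, G), -1), Add(19, V)) (Function('s')(V, G) = Mul(Add(19, V), Pow(Add(-36, G), -1)) = Mul(Pow(Add(-36, G), -1), Add(19, V)))
Mul(Function('s')(P, Mul(7, -3)), Function('E')(-27)) = Mul(Mul(Pow(Add(-36, Mul(7, -3)), -1), Add(19, 12)), -68) = Mul(Mul(Pow(Add(-36, -21), -1), 31), -68) = Mul(Mul(Pow(-57, -1), 31), -68) = Mul(Mul(Rational(-1, 57), 31), -68) = Mul(Rational(-31, 57), -68) = Rational(2108, 57)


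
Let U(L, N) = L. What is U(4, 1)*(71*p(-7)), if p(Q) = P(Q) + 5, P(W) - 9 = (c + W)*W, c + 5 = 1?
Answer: 25844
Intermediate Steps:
c = -4 (c = -5 + 1 = -4)
P(W) = 9 + W*(-4 + W) (P(W) = 9 + (-4 + W)*W = 9 + W*(-4 + W))
p(Q) = 14 + Q**2 - 4*Q (p(Q) = (9 + Q**2 - 4*Q) + 5 = 14 + Q**2 - 4*Q)
U(4, 1)*(71*p(-7)) = 4*(71*(14 + (-7)**2 - 4*(-7))) = 4*(71*(14 + 49 + 28)) = 4*(71*91) = 4*6461 = 25844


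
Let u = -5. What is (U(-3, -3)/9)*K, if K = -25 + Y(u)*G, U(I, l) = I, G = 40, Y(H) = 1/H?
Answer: 11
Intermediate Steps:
K = -33 (K = -25 + 40/(-5) = -25 - ⅕*40 = -25 - 8 = -33)
(U(-3, -3)/9)*K = -3/9*(-33) = -3*⅑*(-33) = -⅓*(-33) = 11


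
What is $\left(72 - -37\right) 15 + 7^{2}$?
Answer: $1684$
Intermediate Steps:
$\left(72 - -37\right) 15 + 7^{2} = \left(72 + 37\right) 15 + 49 = 109 \cdot 15 + 49 = 1635 + 49 = 1684$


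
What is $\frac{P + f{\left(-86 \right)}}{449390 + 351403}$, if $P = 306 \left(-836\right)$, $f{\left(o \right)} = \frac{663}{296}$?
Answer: $- \frac{25240291}{79011576} \approx -0.31945$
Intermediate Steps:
$f{\left(o \right)} = \frac{663}{296}$ ($f{\left(o \right)} = 663 \cdot \frac{1}{296} = \frac{663}{296}$)
$P = -255816$
$\frac{P + f{\left(-86 \right)}}{449390 + 351403} = \frac{-255816 + \frac{663}{296}}{449390 + 351403} = - \frac{75720873}{296 \cdot 800793} = \left(- \frac{75720873}{296}\right) \frac{1}{800793} = - \frac{25240291}{79011576}$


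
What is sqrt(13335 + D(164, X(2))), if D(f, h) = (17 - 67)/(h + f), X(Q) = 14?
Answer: sqrt(105624310)/89 ≈ 115.48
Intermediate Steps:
D(f, h) = -50/(f + h)
sqrt(13335 + D(164, X(2))) = sqrt(13335 - 50/(164 + 14)) = sqrt(13335 - 50/178) = sqrt(13335 - 50*1/178) = sqrt(13335 - 25/89) = sqrt(1186790/89) = sqrt(105624310)/89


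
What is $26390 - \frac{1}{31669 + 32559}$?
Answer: $\frac{1694976919}{64228} \approx 26390.0$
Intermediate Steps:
$26390 - \frac{1}{31669 + 32559} = 26390 - \frac{1}{64228} = \frac{1694976919}{64228}$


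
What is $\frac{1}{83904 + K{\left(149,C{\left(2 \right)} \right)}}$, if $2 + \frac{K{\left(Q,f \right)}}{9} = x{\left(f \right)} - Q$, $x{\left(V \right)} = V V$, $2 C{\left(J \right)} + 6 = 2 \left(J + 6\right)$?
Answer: $\frac{1}{82770} \approx 1.2082 \cdot 10^{-5}$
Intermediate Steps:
$C{\left(J \right)} = 3 + J$ ($C{\left(J \right)} = -3 + \frac{2 \left(J + 6\right)}{2} = -3 + \frac{2 \left(6 + J\right)}{2} = -3 + \frac{12 + 2 J}{2} = -3 + \left(6 + J\right) = 3 + J$)
$x{\left(V \right)} = V^{2}$
$K{\left(Q,f \right)} = -18 - 9 Q + 9 f^{2}$ ($K{\left(Q,f \right)} = -18 + 9 \left(f^{2} - Q\right) = -18 - \left(- 9 f^{2} + 9 Q\right) = -18 - 9 Q + 9 f^{2}$)
$\frac{1}{83904 + K{\left(149,C{\left(2 \right)} \right)}} = \frac{1}{83904 - \left(1359 - 9 \left(3 + 2\right)^{2}\right)} = \frac{1}{83904 - \left(1359 - 225\right)} = \frac{1}{83904 - 1134} = \frac{1}{82770}$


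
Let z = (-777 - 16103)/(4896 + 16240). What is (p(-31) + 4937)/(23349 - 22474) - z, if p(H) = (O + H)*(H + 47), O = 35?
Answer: 7529446/1155875 ≈ 6.5141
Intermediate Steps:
p(H) = (35 + H)*(47 + H) (p(H) = (35 + H)*(H + 47) = (35 + H)*(47 + H))
z = -1055/1321 (z = -16880/21136 = -16880*1/21136 = -1055/1321 ≈ -0.79864)
(p(-31) + 4937)/(23349 - 22474) - z = ((1645 + (-31)² + 82*(-31)) + 4937)/(23349 - 22474) - 1*(-1055/1321) = ((1645 + 961 - 2542) + 4937)/875 + 1055/1321 = (64 + 4937)*(1/875) + 1055/1321 = 5001*(1/875) + 1055/1321 = 5001/875 + 1055/1321 = 7529446/1155875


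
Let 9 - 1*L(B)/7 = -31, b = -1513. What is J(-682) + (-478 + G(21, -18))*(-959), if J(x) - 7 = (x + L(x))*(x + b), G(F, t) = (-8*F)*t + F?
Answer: -1579356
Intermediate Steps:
L(B) = 280 (L(B) = 63 - 7*(-31) = 63 + 217 = 280)
G(F, t) = F - 8*F*t (G(F, t) = -8*F*t + F = F - 8*F*t)
J(x) = 7 + (-1513 + x)*(280 + x) (J(x) = 7 + (x + 280)*(x - 1513) = 7 + (280 + x)*(-1513 + x) = 7 + (-1513 + x)*(280 + x))
J(-682) + (-478 + G(21, -18))*(-959) = (-423633 + (-682)**2 - 1233*(-682)) + (-478 + 21*(1 - 8*(-18)))*(-959) = (-423633 + 465124 + 840906) + (-478 + 21*(1 + 144))*(-959) = 882397 + (-478 + 21*145)*(-959) = 882397 + (-478 + 3045)*(-959) = 882397 + 2567*(-959) = 882397 - 2461753 = -1579356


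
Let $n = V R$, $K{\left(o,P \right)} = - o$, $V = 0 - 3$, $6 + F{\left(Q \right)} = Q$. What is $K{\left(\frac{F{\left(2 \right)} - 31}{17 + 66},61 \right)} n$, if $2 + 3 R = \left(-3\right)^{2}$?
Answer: $- \frac{245}{83} \approx -2.9518$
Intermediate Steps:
$F{\left(Q \right)} = -6 + Q$
$V = -3$
$R = \frac{7}{3}$ ($R = - \frac{2}{3} + \frac{\left(-3\right)^{2}}{3} = - \frac{2}{3} + \frac{1}{3} \cdot 9 = - \frac{2}{3} + 3 = \frac{7}{3} \approx 2.3333$)
$n = -7$ ($n = \left(-3\right) \frac{7}{3} = -7$)
$K{\left(\frac{F{\left(2 \right)} - 31}{17 + 66},61 \right)} n = - \frac{\left(-6 + 2\right) - 31}{17 + 66} \left(-7\right) = - \frac{-4 - 31}{83} \left(-7\right) = - \frac{-35}{83} \left(-7\right) = \left(-1\right) \left(- \frac{35}{83}\right) \left(-7\right) = \frac{35}{83} \left(-7\right) = - \frac{245}{83}$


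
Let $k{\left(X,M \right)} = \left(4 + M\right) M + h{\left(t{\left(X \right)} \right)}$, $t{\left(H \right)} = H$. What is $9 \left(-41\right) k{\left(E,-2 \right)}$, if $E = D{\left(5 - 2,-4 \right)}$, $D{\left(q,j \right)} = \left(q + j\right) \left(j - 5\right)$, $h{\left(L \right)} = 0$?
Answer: $1476$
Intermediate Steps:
$D{\left(q,j \right)} = \left(-5 + j\right) \left(j + q\right)$ ($D{\left(q,j \right)} = \left(j + q\right) \left(-5 + j\right) = \left(-5 + j\right) \left(j + q\right)$)
$E = 9$ ($E = \left(-4\right)^{2} - -20 - 5 \left(5 - 2\right) - 4 \left(5 - 2\right) = 16 + 20 - 5 \left(5 - 2\right) - 4 \left(5 - 2\right) = 16 + 20 - 15 - 12 = 9$)
$k{\left(X,M \right)} = M \left(4 + M\right)$ ($k{\left(X,M \right)} = \left(4 + M\right) M + 0 = M \left(4 + M\right) + 0 = M \left(4 + M\right)$)
$9 \left(-41\right) k{\left(E,-2 \right)} = 9 \left(-41\right) \left(- 2 \left(4 - 2\right)\right) = - 369 \left(\left(-2\right) 2\right) = \left(-369\right) \left(-4\right) = 1476$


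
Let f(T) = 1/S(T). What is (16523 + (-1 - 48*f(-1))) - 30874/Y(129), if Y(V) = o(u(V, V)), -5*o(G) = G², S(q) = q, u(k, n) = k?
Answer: 6416180/387 ≈ 16579.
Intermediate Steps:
o(G) = -G²/5
Y(V) = -V²/5
f(T) = 1/T
(16523 + (-1 - 48*f(-1))) - 30874/Y(129) = (16523 + (-1 - 48/(-1))) - 30874/((-⅕*129²)) = (16523 + (-1 - 48*(-1))) - 30874/((-⅕*16641)) = (16523 + (-1 + 48)) - 30874/(-16641/5) = (16523 + 47) - 30874*(-5/16641) = 16570 + 3590/387 = 6416180/387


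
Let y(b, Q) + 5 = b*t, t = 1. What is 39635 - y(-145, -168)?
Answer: 39785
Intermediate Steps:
y(b, Q) = -5 + b (y(b, Q) = -5 + b*1 = -5 + b)
39635 - y(-145, -168) = 39635 - (-5 - 145) = 39635 - 1*(-150) = 39635 + 150 = 39785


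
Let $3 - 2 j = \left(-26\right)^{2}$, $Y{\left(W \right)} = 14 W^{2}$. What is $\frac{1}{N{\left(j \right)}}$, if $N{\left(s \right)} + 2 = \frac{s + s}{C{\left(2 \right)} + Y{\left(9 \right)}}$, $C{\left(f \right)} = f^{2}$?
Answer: $- \frac{1138}{2949} \approx -0.38589$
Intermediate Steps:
$j = - \frac{673}{2}$ ($j = \frac{3}{2} - \frac{\left(-26\right)^{2}}{2} = \frac{3}{2} - 338 = - \frac{673}{2} \approx -336.5$)
$N{\left(s \right)} = -2 + \frac{s}{569}$ ($N{\left(s \right)} = -2 + \frac{s + s}{2^{2} + 14 \cdot 9^{2}} = -2 + \frac{2 s}{4 + 14 \cdot 81} = -2 + \frac{2 s}{4 + 1134} = -2 + \frac{2 s}{1138} = -2 + 2 s \frac{1}{1138} = -2 + \frac{s}{569}$)
$\frac{1}{N{\left(j \right)}} = \frac{1}{-2 + \frac{1}{569} \left(- \frac{673}{2}\right)} = \frac{1}{-2 - \frac{673}{1138}} = \frac{1}{- \frac{2949}{1138}} = - \frac{1138}{2949}$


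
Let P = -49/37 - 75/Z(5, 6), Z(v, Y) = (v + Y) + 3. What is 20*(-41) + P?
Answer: -428221/518 ≈ -826.68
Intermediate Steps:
Z(v, Y) = 3 + Y + v (Z(v, Y) = (Y + v) + 3 = 3 + Y + v)
P = -3461/518 (P = -49/37 - 75/(3 + 6 + 5) = -49*1/37 - 75/14 = -49/37 - 75*1/14 = -49/37 - 75/14 = -3461/518 ≈ -6.6815)
20*(-41) + P = 20*(-41) - 3461/518 = -820 - 3461/518 = -428221/518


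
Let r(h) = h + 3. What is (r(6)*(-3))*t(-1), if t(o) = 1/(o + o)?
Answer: 27/2 ≈ 13.500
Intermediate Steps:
r(h) = 3 + h
t(o) = 1/(2*o)
(r(6)*(-3))*t(-1) = ((3 + 6)*(-3))*((½)/(-1)) = (9*(-3))*((½)*(-1)) = -27*(-½) = 27/2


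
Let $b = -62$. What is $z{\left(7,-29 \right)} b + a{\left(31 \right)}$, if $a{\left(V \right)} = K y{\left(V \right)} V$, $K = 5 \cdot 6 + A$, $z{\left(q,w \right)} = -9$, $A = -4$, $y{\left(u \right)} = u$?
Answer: $25544$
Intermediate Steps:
$K = 26$ ($K = 5 \cdot 6 - 4 = 30 - 4 = 26$)
$a{\left(V \right)} = 26 V^{2}$ ($a{\left(V \right)} = 26 V V = 26 V^{2}$)
$z{\left(7,-29 \right)} b + a{\left(31 \right)} = \left(-9\right) \left(-62\right) + 26 \cdot 31^{2} = 558 + 26 \cdot 961 = 558 + 24986 = 25544$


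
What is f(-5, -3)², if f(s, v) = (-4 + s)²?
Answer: 6561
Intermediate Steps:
f(-5, -3)² = ((-4 - 5)²)² = ((-9)²)² = 81² = 6561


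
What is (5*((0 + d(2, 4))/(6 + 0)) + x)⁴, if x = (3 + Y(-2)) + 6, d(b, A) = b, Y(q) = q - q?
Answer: 1048576/81 ≈ 12945.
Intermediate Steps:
Y(q) = 0
x = 9 (x = (3 + 0) + 6 = 3 + 6 = 9)
(5*((0 + d(2, 4))/(6 + 0)) + x)⁴ = (5*((0 + 2)/(6 + 0)) + 9)⁴ = (5*(2/6) + 9)⁴ = (5*(2*(⅙)) + 9)⁴ = (5*(⅓) + 9)⁴ = (5/3 + 9)⁴ = (32/3)⁴ = 1048576/81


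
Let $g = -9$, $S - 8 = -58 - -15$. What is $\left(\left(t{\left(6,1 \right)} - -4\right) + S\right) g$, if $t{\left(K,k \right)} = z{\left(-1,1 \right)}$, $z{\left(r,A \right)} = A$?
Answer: $270$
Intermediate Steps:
$t{\left(K,k \right)} = 1$
$S = -35$ ($S = 8 - 43 = -35$)
$\left(\left(t{\left(6,1 \right)} - -4\right) + S\right) g = \left(\left(1 - -4\right) - 35\right) \left(-9\right) = \left(\left(1 + 4\right) - 35\right) \left(-9\right) = \left(5 - 35\right) \left(-9\right) = \left(-30\right) \left(-9\right) = 270$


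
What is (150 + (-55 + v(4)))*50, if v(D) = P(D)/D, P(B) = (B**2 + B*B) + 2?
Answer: 5175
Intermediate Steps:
P(B) = 2 + 2*B**2 (P(B) = (B**2 + B**2) + 2 = 2*B**2 + 2 = 2 + 2*B**2)
v(D) = (2 + 2*D**2)/D
(150 + (-55 + v(4)))*50 = (150 + (-55 + (2*4 + 2/4)))*50 = (150 + (-55 + (8 + 2*(1/4))))*50 = (150 + (-55 + (8 + 1/2)))*50 = (150 + (-55 + 17/2))*50 = (150 - 93/2)*50 = (207/2)*50 = 5175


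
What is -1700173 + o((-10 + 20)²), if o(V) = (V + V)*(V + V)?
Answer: -1660173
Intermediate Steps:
o(V) = 4*V² (o(V) = (2*V)*(2*V) = 4*V²)
-1700173 + o((-10 + 20)²) = -1700173 + 4*((-10 + 20)²)² = -1700173 + 4*(10²)² = -1700173 + 4*100² = -1700173 + 4*10000 = -1700173 + 40000 = -1660173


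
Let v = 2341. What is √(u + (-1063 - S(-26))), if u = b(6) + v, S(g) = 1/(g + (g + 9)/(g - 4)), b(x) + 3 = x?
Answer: √745781379/763 ≈ 35.792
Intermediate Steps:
b(x) = -3 + x
S(g) = 1/(g + (9 + g)/(-4 + g))
u = 2344 (u = (-3 + 6) + 2341 = 3 + 2341 = 2344)
√(u + (-1063 - S(-26))) = √(2344 + (-1063 - (-4 - 26)/(9 + (-26)² - 3*(-26)))) = √(2344 + (-1063 - (-30)/(9 + 676 + 78))) = √(2344 + (-1063 - (-30)/763)) = √(2344 + (-1063 - 1*(-30/763))) = √(2344 + (-1063 + 30/763)) = √(2344 - 811039/763) = √(977433/763) = √745781379/763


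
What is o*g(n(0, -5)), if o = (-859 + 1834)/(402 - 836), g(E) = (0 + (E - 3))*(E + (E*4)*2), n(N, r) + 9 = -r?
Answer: -17550/31 ≈ -566.13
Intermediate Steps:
n(N, r) = -9 - r
g(E) = 9*E*(-3 + E) (g(E) = (0 + (-3 + E))*(E + (4*E)*2) = (-3 + E)*(E + 8*E) = (-3 + E)*(9*E) = 9*E*(-3 + E))
o = -975/434 (o = 975/(-434) = 975*(-1/434) = -975/434 ≈ -2.2465)
o*g(n(0, -5)) = -8775*(-9 - 1*(-5))*(-3 + (-9 - 1*(-5)))/434 = -8775*(-9 + 5)*(-3 + (-9 + 5))/434 = -8775*(-4)*(-3 - 4)/434 = -8775*(-4)*(-7)/434 = -975/434*252 = -17550/31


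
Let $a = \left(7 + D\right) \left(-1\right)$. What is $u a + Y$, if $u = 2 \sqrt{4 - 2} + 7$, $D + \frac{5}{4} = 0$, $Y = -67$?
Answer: $- \frac{429}{4} - \frac{23 \sqrt{2}}{2} \approx -123.51$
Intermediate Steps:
$D = - \frac{5}{4}$ ($D = - \frac{5}{4} + 0 = - \frac{5}{4} \approx -1.25$)
$a = - \frac{23}{4}$ ($a = \left(7 - \frac{5}{4}\right) \left(-1\right) = \frac{23}{4} \left(-1\right) = - \frac{23}{4} \approx -5.75$)
$u = 7 + 2 \sqrt{2}$ ($u = 2 \sqrt{2} + 7 = 7 + 2 \sqrt{2} \approx 9.8284$)
$u a + Y = \left(7 + 2 \sqrt{2}\right) \left(- \frac{23}{4}\right) - 67 = \left(- \frac{161}{4} - \frac{23 \sqrt{2}}{2}\right) - 67 = - \frac{429}{4} - \frac{23 \sqrt{2}}{2}$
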